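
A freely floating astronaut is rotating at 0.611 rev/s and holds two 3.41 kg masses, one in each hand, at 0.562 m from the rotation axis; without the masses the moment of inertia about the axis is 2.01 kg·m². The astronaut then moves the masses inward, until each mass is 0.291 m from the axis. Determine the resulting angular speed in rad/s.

ω₂ ≈ 6.18 rad/s

With no external torque about the axis, L is conserved: I₁ω₁ = I₂ω₂.
I₁ = 2.01 + 2(3.41)(0.562)² = 4.164 kg·m²; I₂ = 2.01 + 2(3.41)(0.291)² = 2.588 kg·m².
ω₂ = I₁ω₁ / I₂ = (4.164)(0.611 rev/s) / (2.588) = 0.9833 rev/s = 6.178 rad/s.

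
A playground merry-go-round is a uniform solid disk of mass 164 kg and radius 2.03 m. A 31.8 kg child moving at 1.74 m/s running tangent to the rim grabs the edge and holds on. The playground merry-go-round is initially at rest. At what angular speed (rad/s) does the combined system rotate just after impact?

|ω_f| ≈ 0.240 rad/s

The axle reaction passes through the axle and exerts no torque about it; angular momentum about the axle is conserved through the impact.
I_p = ½(164)(2.03)² = 337.9 kg·m². Taking the sense of the child's angular momentum as positive, L_{child} = m v R = (31.8)(1.74)(2.03) = 112.3 kg·m²/s.
L_i = 0 + 112.3 = 112.3 kg·m²/s.
After sticking, I_f = I_p + m R² = 337.9 + (31.8)(2.03)² = 469.0 kg·m².
ω_f = L_i / I_f = 112.3 / 469.0 = 0.2395 rad/s.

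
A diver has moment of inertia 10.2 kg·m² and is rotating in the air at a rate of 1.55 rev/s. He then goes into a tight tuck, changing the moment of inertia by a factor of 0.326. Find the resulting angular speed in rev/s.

No external torque acts about the spin axis, so angular momentum is conserved.
I₂ = 0.326 × 10.2 = 3.325 kg·m².
ω₂ = I₁ω₁ / I₂ = (10.20)(1.55 rev/s) / (3.325) = 4.755 rev/s.

ω₂ ≈ 4.75 rev/s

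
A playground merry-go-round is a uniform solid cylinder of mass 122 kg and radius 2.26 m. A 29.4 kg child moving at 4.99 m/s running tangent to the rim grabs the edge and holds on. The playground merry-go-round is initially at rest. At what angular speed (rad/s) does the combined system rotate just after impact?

|ω_f| ≈ 0.718 rad/s

About the axle the impulsive forces during the collision are internal, so angular momentum about that axis is conserved.
I_p = ½(122)(2.26)² = 311.6 kg·m². Taking the sense of the child's angular momentum as positive, L_{child} = m v R = (29.4)(4.99)(2.26) = 331.6 kg·m²/s.
L_i = 0 + 331.6 = 331.6 kg·m²/s.
After sticking, I_f = I_p + m R² = 311.6 + (29.4)(2.26)² = 461.7 kg·m².
ω_f = L_i / I_f = 331.6 / 461.7 = 0.7181 rad/s.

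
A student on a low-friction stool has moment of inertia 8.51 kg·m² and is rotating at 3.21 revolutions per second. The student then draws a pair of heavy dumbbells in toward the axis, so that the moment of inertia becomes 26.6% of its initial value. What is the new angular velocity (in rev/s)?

No external torque acts about the spin axis, so angular momentum is conserved.
I₂ = 0.266 × 8.51 = 2.264 kg·m².
ω₂ = I₁ω₁ / I₂ = (8.510)(3.21 rev/s) / (2.264) = 12.07 rev/s.

ω₂ ≈ 12.1 rev/s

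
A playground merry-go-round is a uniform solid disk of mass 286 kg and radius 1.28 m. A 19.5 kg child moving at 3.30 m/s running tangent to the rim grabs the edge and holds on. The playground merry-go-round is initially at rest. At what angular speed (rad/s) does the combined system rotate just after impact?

About the axle the impulsive forces during the collision are internal, so angular momentum about that axis is conserved.
I_p = ½(286)(1.28)² = 234.3 kg·m². Taking the sense of the child's angular momentum as positive, L_{child} = m v R = (19.5)(3.30)(1.28) = 82.37 kg·m²/s.
L_i = 0 + 82.37 = 82.37 kg·m²/s.
After sticking, I_f = I_p + m R² = 234.3 + (19.5)(1.28)² = 266.2 kg·m².
ω_f = L_i / I_f = 82.37 / 266.2 = 0.3094 rad/s.

|ω_f| ≈ 0.309 rad/s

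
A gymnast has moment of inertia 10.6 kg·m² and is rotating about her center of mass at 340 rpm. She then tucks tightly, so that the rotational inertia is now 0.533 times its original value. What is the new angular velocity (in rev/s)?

ω₂ ≈ 10.6 rev/s

With no external torque about the axis, L is conserved: I₁ω₁ = I₂ω₂.
I₂ = 0.533 × 10.6 = 5.650 kg·m².
ω₂ = I₁ω₁ / I₂ = (10.60)(340 rpm) / (5.650) = 637.9 rpm = 10.63 rev/s.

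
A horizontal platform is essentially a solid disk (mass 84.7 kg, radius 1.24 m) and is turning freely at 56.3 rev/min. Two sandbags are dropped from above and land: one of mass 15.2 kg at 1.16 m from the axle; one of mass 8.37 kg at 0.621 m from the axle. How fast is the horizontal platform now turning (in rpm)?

No external torque acts about the axle; L_before = L_after.
I_p = ½(84.7)(1.24)² = 65.12 kg·m².
Added inertia Σmr² = (15.2)(1.16)² + (8.37)(0.621)² = 23.68 kg·m²; I_f = 65.12 + 23.68 = 88.80 kg·m².
ω_f = I_p ω_i / I_f = (65.12)(56.3) / 88.80 = 41.29 rpm.

ω_f ≈ 41.3 rpm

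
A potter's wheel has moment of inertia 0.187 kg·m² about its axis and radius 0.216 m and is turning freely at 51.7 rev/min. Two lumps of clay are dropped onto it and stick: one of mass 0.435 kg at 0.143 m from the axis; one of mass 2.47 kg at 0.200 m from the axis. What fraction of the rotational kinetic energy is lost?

fraction ≈ 0.365

The added mass arrives with no angular momentum about the axis, and any external torque about the axis is negligible, so the system's angular momentum is conserved.
Added inertia Σmr² = (0.435)(0.143)² + (2.47)(0.200)² = 0.1077 kg·m²; I_f = 0.1870 + 0.1077 = 0.2947 kg·m².
ω_f = I_p ω_i / I_f = (0.1870)(51.7) / 0.2947 = 32.81 rpm.
KE_i = ½(0.1870)(5.414 rad/s)² = 2.741 J; KE_f = ½(0.2947)(3.435)² = 1.739 J.
Fraction lost = 0.3654.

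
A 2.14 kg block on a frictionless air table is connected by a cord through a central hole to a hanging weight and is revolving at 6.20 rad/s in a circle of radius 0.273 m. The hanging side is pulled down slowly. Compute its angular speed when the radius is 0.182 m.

ω₂ ≈ 14.0 rad/s

The constraining force is radial, so m r² ω about the center is conserved.
ω₂ = ω₁ (r₁/r₂)² = (6.20)(0.273/0.182)² = 13.95 rad/s.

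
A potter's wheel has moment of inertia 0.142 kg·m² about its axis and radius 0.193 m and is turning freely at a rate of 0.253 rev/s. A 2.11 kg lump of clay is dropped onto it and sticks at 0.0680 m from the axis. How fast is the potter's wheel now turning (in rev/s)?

No external torque acts about the axis; L_before = L_after.
Added inertia Σmr² = (2.11)(0.0680)² = 0.009757 kg·m²; I_f = 0.1420 + 0.009757 = 0.1518 kg·m².
ω_f = I_p ω_i / I_f = (0.1420)(0.253) / 0.1518 = 0.2367 rev/s.

ω_f ≈ 0.237 rev/s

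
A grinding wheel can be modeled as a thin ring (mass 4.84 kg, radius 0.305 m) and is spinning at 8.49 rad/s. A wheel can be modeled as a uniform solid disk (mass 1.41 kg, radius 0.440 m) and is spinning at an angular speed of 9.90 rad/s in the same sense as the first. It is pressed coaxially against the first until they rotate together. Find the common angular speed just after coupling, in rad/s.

The coupling torques are internal; angular momentum about the shared axis is conserved.
Moments of inertia: I_A = (4.84)(0.305)² = 0.4502 kg·m²; I_B = ½(1.41)(0.440)² = 0.1365 kg·m².
Taking A's sense as positive: L = (0.4502)(8.49) + (0.1365)(9.90) = 5.174 kg·m²·rad/s.
Combined I = 0.4502 + 0.1365 = 0.5867 kg·m².
ω_f = L / I = 5.174 / 0.5867 = 8.818 rad/s.

|ω_f| ≈ 8.82 rad/s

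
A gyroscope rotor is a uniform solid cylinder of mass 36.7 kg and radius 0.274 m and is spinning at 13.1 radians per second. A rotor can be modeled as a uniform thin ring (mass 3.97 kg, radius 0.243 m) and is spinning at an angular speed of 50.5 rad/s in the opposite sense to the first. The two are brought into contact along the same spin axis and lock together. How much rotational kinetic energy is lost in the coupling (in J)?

ΔKE lost ≈ 405 J

No external torque acts about the common axis, so total angular momentum is conserved.
Moments of inertia: I_A = ½(36.7)(0.274)² = 1.378 kg·m²; I_B = (3.97)(0.243)² = 0.2344 kg·m².
Taking A's sense as positive: L = (1.378)(13.1) − (0.2344)(50.5) = 6.209 kg·m²·rad/s.
Combined I = 1.378 + 0.2344 = 1.612 kg·m².
ω_f = L / I = 6.209 / 1.612 = 3.851 rad/s.
KE_i = ½ΣIω² = 417.1 J; KE_f = ½(1.612)(3.851)² = 11.96 J.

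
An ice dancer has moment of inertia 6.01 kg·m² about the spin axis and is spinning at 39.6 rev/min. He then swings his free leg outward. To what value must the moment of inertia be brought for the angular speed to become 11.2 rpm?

With no external torque about the axis, L is conserved: I₁ω₁ = I₂ω₂.
I₂ = I₁ω₁ / ω₂ = (6.01)(39.6) / (11.2) = 21.25 kg·m².

I₂ ≈ 21.2 kg·m²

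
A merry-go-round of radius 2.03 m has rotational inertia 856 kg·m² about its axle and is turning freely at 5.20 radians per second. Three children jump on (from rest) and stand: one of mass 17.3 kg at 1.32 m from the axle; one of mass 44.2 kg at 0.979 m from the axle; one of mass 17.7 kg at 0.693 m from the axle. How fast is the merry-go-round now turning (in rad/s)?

ω_f ≈ 4.75 rad/s

No external torque acts about the axle; L_before = L_after.
Added inertia Σmr² = (17.3)(1.32)² + (44.2)(0.979)² + (17.7)(0.693)² = 81.01 kg·m²; I_f = 856.0 + 81.01 = 937.0 kg·m².
ω_f = I_p ω_i / I_f = (856.0)(5.20) / 937.0 = 4.750 rad/s.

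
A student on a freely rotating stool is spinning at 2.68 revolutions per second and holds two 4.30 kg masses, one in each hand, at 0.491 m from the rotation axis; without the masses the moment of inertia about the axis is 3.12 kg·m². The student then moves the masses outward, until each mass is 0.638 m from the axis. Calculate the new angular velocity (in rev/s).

Angular momentum about the spin axis is conserved since the torque about it is zero.
I₁ = 3.12 + 2(4.30)(0.491)² = 5.193 kg·m²; I₂ = 3.12 + 2(4.30)(0.638)² = 6.621 kg·m².
ω₂ = I₁ω₁ / I₂ = (5.193)(2.68 rev/s) / (6.621) = 2.102 rev/s.

ω₂ ≈ 2.10 rev/s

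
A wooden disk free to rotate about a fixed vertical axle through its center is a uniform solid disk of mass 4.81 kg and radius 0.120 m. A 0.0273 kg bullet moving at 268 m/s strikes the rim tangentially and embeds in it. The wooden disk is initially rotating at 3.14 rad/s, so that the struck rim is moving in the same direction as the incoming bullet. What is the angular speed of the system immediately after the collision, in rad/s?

|ω_f| ≈ 28.2 rad/s

The axle reaction passes through the axle and exerts no torque about it; angular momentum about the axle is conserved through the impact.
I_p = ½(4.81)(0.120)² = 0.03463 kg·m². Taking the sense of the bullet's angular momentum as positive, L_{bullet} = m v R = (0.0273)(268)(0.120) = 0.8780 kg·m²/s.
L_i = +I_p ω_p + m v R = +(0.03463)(3.14) + 0.8780 = 0.9867 kg·m²/s.
After sticking, I_f = I_p + m R² = 0.03463 + (0.0273)(0.120)² = 0.03503 kg·m².
ω_f = L_i / I_f = 0.9867 / 0.03503 = 28.17 rad/s.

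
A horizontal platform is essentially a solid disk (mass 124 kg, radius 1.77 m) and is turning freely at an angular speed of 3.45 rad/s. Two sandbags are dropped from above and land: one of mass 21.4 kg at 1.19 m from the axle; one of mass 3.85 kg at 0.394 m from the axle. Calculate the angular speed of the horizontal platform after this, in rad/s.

ω_f ≈ 2.98 rad/s

The added mass arrives with no angular momentum about the axle, and any external torque about the axle is negligible, so the system's angular momentum is conserved.
I_p = ½(124)(1.77)² = 194.2 kg·m².
Added inertia Σmr² = (21.4)(1.19)² + (3.85)(0.394)² = 30.90 kg·m²; I_f = 194.2 + 30.90 = 225.1 kg·m².
ω_f = I_p ω_i / I_f = (194.2)(3.45) / 225.1 = 2.976 rad/s.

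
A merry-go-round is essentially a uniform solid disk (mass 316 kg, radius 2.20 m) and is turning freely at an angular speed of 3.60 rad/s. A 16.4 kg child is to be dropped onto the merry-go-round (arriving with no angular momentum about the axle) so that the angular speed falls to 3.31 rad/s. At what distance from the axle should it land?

The added mass arrives with no angular momentum about the axle, and any external torque about the axle is negligible, so the system's angular momentum is conserved.
I_p = ½(316)(2.20)² = 764.7 kg·m².
I_p ω_i = (I_p + m r²) ω_f ⇒ m r² = I_p(ω_i/ω_f − 1) = 764.7(3.60/3.31 − 1) = 67.00 kg·m².
r = √(67.00/16.4) = 2.021 m.

r ≈ 2.02 m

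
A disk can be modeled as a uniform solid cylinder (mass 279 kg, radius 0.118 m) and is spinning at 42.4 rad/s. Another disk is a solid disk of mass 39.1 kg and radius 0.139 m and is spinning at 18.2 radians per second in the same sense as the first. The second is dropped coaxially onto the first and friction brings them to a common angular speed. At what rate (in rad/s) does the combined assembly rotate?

|ω_f| ≈ 38.5 rad/s

The coupling torques are internal; angular momentum about the shared axis is conserved.
Moments of inertia: I_A = ½(279)(0.118)² = 1.942 kg·m²; I_B = ½(39.1)(0.139)² = 0.3777 kg·m².
Taking A's sense as positive: L = (1.942)(42.4) + (0.3777)(18.2) = 89.23 kg·m²·rad/s.
Combined I = 1.942 + 0.3777 = 2.320 kg·m².
ω_f = L / I = 89.23 / 2.320 = 38.46 rad/s.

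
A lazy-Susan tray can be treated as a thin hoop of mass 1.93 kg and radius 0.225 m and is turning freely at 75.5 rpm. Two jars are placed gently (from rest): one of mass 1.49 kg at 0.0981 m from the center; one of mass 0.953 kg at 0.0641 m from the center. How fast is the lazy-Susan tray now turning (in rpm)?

The added mass arrives with no angular momentum about the center, and any external torque about the center is negligible, so the system's angular momentum is conserved.
I_p = (1.93)(0.225)² = 0.09771 kg·m².
Added inertia Σmr² = (1.49)(0.0981)² + (0.953)(0.0641)² = 0.01825 kg·m²; I_f = 0.09771 + 0.01825 = 0.1160 kg·m².
ω_f = I_p ω_i / I_f = (0.09771)(75.5) / 0.1160 = 63.61 rpm.

ω_f ≈ 63.6 rpm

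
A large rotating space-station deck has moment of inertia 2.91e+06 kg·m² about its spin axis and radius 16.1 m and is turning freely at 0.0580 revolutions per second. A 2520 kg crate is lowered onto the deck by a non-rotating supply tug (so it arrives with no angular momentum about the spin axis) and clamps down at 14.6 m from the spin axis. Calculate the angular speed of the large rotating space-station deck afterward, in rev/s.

ω_f ≈ 0.0490 rev/s

No external torque acts about the spin axis; L_before = L_after.
Added inertia Σmr² = (2520)(14.6)² = 5.372e+05 kg·m²; I_f = 2.910e+06 + 5.372e+05 = 3.447e+06 kg·m².
ω_f = I_p ω_i / I_f = (2.910e+06)(0.0580) / 3.447e+06 = 0.04896 rev/s.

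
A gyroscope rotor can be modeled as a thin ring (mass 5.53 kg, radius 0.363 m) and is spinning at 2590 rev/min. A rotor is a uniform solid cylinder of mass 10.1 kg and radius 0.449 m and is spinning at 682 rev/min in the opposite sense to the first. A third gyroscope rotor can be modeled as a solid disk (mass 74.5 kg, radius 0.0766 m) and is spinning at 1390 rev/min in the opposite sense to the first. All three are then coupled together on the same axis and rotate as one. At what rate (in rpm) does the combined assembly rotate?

No external torque acts about the common axis, so total angular momentum is conserved.
Moments of inertia: I_A = (5.53)(0.363)² = 0.7287 kg·m²; I_B = ½(10.1)(0.449)² = 1.018 kg·m²; I_C = ½(74.5)(0.0766)² = 0.2186 kg·m².
Taking A's sense as positive: L = (0.7287)(2590) − (1.018)(682) − (0.2186)(1390) = 889.1 kg·m²·rpm.
Combined I = 0.7287 + 1.018 + 0.2186 = 1.965 kg·m².
ω_f = L / I = 889.1 / 1.965 = 452.4 rpm.

|ω_f| ≈ 452 rpm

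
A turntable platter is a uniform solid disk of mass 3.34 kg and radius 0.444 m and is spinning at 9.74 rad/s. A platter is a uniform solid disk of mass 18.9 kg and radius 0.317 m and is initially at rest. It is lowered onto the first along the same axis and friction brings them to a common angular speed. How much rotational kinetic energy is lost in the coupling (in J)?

No external torque acts about the common axis, so total angular momentum is conserved.
Moments of inertia: I_A = ½(3.34)(0.444)² = 0.3292 kg·m²; I_B = ½(18.9)(0.317)² = 0.9496 kg·m².
Taking A's sense as positive: L = (0.3292)(9.74) = 3.207 kg·m²·rad/s.
Combined I = 0.3292 + 0.9496 = 1.279 kg·m².
ω_f = L / I = 3.207 / 1.279 = 2.507 rad/s.
KE_i = ½ΣIω² = 15.62 J; KE_f = ½(1.279)(2.507)² = 4.020 J.

ΔKE lost ≈ 11.6 J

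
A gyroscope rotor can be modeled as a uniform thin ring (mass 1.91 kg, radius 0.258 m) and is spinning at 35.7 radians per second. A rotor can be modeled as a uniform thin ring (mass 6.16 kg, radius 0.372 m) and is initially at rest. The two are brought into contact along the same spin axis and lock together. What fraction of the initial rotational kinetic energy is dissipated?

fraction ≈ 0.870

The coupling torques are internal; angular momentum about the shared axis is conserved.
Moments of inertia: I_A = (1.91)(0.258)² = 0.1271 kg·m²; I_B = (6.16)(0.372)² = 0.8524 kg·m².
Taking A's sense as positive: L = (0.1271)(35.7) = 4.539 kg·m²·rad/s.
Combined I = 0.1271 + 0.8524 = 0.9796 kg·m².
ω_f = L / I = 4.539 / 0.9796 = 4.633 rad/s.
KE_i = ½ΣIω² = 81.02 J; KE_f = ½(0.9796)(4.633)² = 10.52 J.
Fraction dissipated = (KE_i − KE_f)/KE_i = 0.8702.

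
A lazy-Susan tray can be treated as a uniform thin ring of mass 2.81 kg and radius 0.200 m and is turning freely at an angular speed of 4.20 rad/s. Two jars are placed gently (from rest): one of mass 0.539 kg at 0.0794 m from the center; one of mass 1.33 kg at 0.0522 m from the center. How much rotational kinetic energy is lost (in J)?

energy lost ≈ 0.0583 J

No external torque acts about the center; L_before = L_after.
I_p = (2.81)(0.200)² = 0.1124 kg·m².
Added inertia Σmr² = (0.539)(0.0794)² + (1.33)(0.0522)² = 0.007022 kg·m²; I_f = 0.1124 + 0.007022 = 0.1194 kg·m².
ω_f = I_p ω_i / I_f = (0.1124)(4.20) / 0.1194 = 3.953 rad/s.
KE_i = ½(0.1124)(4.200 rad/s)² = 0.9914 J; KE_f = ½(0.1194)(3.953)² = 0.9331 J.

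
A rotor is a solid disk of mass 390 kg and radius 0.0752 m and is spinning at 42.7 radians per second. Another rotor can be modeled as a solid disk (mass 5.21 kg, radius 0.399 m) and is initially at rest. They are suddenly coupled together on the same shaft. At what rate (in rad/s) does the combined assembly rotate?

The coupling torques are internal; angular momentum about the shared axis is conserved.
Moments of inertia: I_A = ½(390)(0.0752)² = 1.103 kg·m²; I_B = ½(5.21)(0.399)² = 0.4147 kg·m².
Taking A's sense as positive: L = (1.103)(42.7) = 47.09 kg·m²·rad/s.
Combined I = 1.103 + 0.4147 = 1.517 kg·m².
ω_f = L / I = 47.09 / 1.517 = 31.03 rad/s.

|ω_f| ≈ 31.0 rad/s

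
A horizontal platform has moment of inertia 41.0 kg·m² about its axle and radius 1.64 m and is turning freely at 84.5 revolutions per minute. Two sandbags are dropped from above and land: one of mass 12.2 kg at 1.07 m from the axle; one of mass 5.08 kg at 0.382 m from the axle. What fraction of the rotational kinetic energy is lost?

The added mass arrives with no angular momentum about the axle, and any external torque about the axle is negligible, so the system's angular momentum is conserved.
Added inertia Σmr² = (12.2)(1.07)² + (5.08)(0.382)² = 14.71 kg·m²; I_f = 41.00 + 14.71 = 55.71 kg·m².
ω_f = I_p ω_i / I_f = (41.00)(84.5) / 55.71 = 62.19 rpm.
KE_i = ½(41.00)(8.849 rad/s)² = 1605 J; KE_f = ½(55.71)(6.512)² = 1181 J.
Fraction lost = 0.2640.

fraction ≈ 0.264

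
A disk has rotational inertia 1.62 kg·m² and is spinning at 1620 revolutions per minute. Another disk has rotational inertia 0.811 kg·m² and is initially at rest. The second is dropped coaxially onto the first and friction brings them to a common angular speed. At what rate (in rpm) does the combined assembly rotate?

|ω_f| ≈ 1080 rpm

The coupling torques are internal; angular momentum about the shared axis is conserved.
Taking A's sense as positive: L = (1.620)(1620) = 2624 kg·m²·rpm.
Combined I = 1.620 + 0.8110 = 2.431 kg·m².
ω_f = L / I = 2624 / 2.431 = 1080 rpm.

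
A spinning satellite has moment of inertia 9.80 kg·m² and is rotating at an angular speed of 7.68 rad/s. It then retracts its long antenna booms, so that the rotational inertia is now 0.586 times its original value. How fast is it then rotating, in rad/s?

ω₂ ≈ 13.1 rad/s

With no external torque about the axis, L is conserved: I₁ω₁ = I₂ω₂.
I₂ = 0.586 × 9.80 = 5.743 kg·m².
ω₂ = I₁ω₁ / I₂ = (9.800)(7.68 rad/s) / (5.743) = 13.11 rad/s.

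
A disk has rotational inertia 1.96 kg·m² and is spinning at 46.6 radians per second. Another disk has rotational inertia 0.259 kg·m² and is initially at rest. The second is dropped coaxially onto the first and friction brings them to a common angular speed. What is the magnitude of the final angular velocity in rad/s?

|ω_f| ≈ 41.2 rad/s

The coupling torques are internal; angular momentum about the shared axis is conserved.
Taking A's sense as positive: L = (1.960)(46.6) = 91.34 kg·m²·rad/s.
Combined I = 1.960 + 0.2590 = 2.219 kg·m².
ω_f = L / I = 91.34 / 2.219 = 41.16 rad/s.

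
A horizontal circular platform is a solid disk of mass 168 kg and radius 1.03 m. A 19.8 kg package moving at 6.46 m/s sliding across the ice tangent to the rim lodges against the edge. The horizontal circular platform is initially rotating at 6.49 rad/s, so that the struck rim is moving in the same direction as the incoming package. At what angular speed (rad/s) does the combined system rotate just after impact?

The axle reaction passes through the central axle and exerts no torque about it; angular momentum about the central axle is conserved through the impact.
I_p = ½(168)(1.03)² = 89.12 kg·m². Taking the sense of the package's angular momentum as positive, L_{package} = m v R = (19.8)(6.46)(1.03) = 131.7 kg·m²/s.
L_i = +I_p ω_p + m v R = +(89.12)(6.49) + 131.7 = 710.1 kg·m²/s.
After sticking, I_f = I_p + m R² = 89.12 + (19.8)(1.03)² = 110.1 kg·m².
ω_f = L_i / I_f = 710.1 / 110.1 = 6.448 rad/s.

|ω_f| ≈ 6.45 rad/s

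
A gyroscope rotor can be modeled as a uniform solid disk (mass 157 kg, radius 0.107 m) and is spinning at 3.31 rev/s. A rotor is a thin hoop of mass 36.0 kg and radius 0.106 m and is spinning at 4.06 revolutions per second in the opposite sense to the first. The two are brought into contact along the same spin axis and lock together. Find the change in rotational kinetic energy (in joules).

ΔKE ≈ -299 J

No external torque acts about the common axis, so total angular momentum is conserved.
Moments of inertia: I_A = ½(157)(0.107)² = 0.8987 kg·m²; I_B = (36.0)(0.106)² = 0.4045 kg·m².
Taking A's sense as positive: L = (0.8987)(3.31) − (0.4045)(4.06) = 1.333 kg·m²·rev/s.
Combined I = 0.8987 + 0.4045 = 1.303 kg·m².
ω_f = L / I = 1.333 / 1.303 = 1.023 rev/s.
KE_i = ½ΣIω² = 326.0 J; KE_f = ½(1.303)(6.425)² = 26.90 J.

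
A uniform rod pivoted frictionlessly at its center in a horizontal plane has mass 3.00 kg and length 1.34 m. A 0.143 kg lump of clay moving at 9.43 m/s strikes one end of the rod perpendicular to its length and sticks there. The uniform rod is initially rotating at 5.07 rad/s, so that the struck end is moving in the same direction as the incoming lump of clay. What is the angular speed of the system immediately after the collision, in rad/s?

About the pivot the impulsive forces during the collision are internal, so angular momentum about that axis is conserved.
I_p = (1/12)(3.00)(1.34)² = 0.4489 kg·m². Taking the sense of the lump of clay's angular momentum as positive, L_{lump} = m v R = (0.143)(9.43)(1.34/2) = 0.9035 kg·m²/s.
L_i = +I_p ω_p + m v R = +(0.4489)(5.07) + 0.9035 = 3.179 kg·m²/s.
After sticking, I_f = I_p + m R² = 0.4489 + (0.143)(1.34/2)² = 0.5131 kg·m².
ω_f = L_i / I_f = 3.179 / 0.5131 = 6.197 rad/s.

|ω_f| ≈ 6.20 rad/s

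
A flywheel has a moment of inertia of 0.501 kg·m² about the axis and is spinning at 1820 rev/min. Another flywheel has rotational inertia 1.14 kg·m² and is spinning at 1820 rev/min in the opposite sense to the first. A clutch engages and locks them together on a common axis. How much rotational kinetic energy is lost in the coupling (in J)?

ΔKE lost ≈ 25300 J

No external torque acts about the common axis, so total angular momentum is conserved.
Taking A's sense as positive: L = (0.5010)(1820) − (1.140)(1820) = -1163 kg·m²·rpm.
Combined I = 0.5010 + 1.140 = 1.641 kg·m².
ω_f = L / I = -1163 / 1.641 = -708.7 rpm.
KE_i = ½ΣIω² = 29800 J; KE_f = ½(1.641)(74.22)² = 4519 J.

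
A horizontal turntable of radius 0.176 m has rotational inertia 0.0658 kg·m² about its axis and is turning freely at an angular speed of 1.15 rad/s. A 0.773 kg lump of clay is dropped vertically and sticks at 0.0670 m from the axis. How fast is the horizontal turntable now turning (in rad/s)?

No external torque acts about the axis; L_before = L_after.
Added inertia Σmr² = (0.773)(0.0670)² = 0.003470 kg·m²; I_f = 0.06580 + 0.003470 = 0.06927 kg·m².
ω_f = I_p ω_i / I_f = (0.06580)(1.15) / 0.06927 = 1.092 rad/s.

ω_f ≈ 1.09 rad/s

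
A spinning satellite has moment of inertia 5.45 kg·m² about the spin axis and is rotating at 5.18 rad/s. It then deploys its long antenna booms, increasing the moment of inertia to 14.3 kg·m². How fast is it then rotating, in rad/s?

ω₂ ≈ 1.97 rad/s

With no external torque about the axis, L is conserved: I₁ω₁ = I₂ω₂.
ω₂ = I₁ω₁ / I₂ = (5.450)(5.18 rad/s) / (14.30) = 1.974 rad/s.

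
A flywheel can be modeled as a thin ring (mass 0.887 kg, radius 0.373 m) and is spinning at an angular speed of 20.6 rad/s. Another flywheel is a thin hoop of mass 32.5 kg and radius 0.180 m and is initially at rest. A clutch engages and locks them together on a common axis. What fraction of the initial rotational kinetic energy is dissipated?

fraction ≈ 0.895

The coupling torques are internal; angular momentum about the shared axis is conserved.
Moments of inertia: I_A = (0.887)(0.373)² = 0.1234 kg·m²; I_B = (32.5)(0.180)² = 1.053 kg·m².
Taking A's sense as positive: L = (0.1234)(20.6) = 2.542 kg·m²·rad/s.
Combined I = 0.1234 + 1.053 = 1.176 kg·m².
ω_f = L / I = 2.542 / 1.176 = 2.161 rad/s.
KE_i = ½ΣIω² = 26.18 J; KE_f = ½(1.176)(2.161)² = 2.747 J.
Fraction dissipated = (KE_i − KE_f)/KE_i = 0.8951.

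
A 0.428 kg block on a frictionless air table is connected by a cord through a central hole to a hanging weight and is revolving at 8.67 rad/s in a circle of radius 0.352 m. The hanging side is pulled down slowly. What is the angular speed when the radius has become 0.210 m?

ω₂ ≈ 24.4 rad/s

No torque about the axis ⇒ m r₁² ω₁ = m r₂² ω₂.
ω₂ = ω₁ (r₁/r₂)² = (8.67)(0.352/0.210)² = 24.36 rad/s.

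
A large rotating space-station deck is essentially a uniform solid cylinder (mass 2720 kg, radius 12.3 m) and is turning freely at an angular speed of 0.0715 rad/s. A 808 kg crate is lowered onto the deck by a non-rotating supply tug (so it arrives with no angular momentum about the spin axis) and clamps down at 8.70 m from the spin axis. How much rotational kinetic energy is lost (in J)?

energy lost ≈ 121 J

The added mass arrives with no angular momentum about the spin axis, and any external torque about the spin axis is negligible, so the system's angular momentum is conserved.
I_p = ½(2720)(12.3)² = 2.058e+05 kg·m².
Added inertia Σmr² = (808)(8.70)² = 61160 kg·m²; I_f = 2.058e+05 + 61160 = 2.669e+05 kg·m².
ω_f = I_p ω_i / I_f = (2.058e+05)(0.0715) / 2.669e+05 = 0.05512 rad/s.
KE_i = ½(2.058e+05)(0.07150 rad/s)² = 525.9 J; KE_f = ½(2.669e+05)(0.05512)² = 405.4 J.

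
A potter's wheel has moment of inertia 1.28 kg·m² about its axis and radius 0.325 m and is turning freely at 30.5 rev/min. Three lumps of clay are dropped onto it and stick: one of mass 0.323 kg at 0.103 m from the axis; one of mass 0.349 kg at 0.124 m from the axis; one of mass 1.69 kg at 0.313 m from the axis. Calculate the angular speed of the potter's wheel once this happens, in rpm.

ω_f ≈ 26.8 rpm

No external torque acts about the axis; L_before = L_after.
Added inertia Σmr² = (0.323)(0.103)² + (0.349)(0.124)² + (1.69)(0.313)² = 0.1744 kg·m²; I_f = 1.280 + 0.1744 = 1.454 kg·m².
ω_f = I_p ω_i / I_f = (1.280)(30.5) / 1.454 = 26.84 rpm.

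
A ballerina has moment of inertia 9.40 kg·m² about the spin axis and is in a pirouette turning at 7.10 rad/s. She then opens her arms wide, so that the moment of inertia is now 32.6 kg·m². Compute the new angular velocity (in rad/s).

No external torque acts about the spin axis, so angular momentum is conserved.
ω₂ = I₁ω₁ / I₂ = (9.400)(7.10 rad/s) / (32.60) = 2.047 rad/s.

ω₂ ≈ 2.05 rad/s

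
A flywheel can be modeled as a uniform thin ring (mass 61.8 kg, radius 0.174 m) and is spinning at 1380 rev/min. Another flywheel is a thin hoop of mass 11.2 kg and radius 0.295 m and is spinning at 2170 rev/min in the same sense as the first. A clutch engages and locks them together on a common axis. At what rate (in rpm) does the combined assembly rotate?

|ω_f| ≈ 1650 rpm

The coupling torques are internal; angular momentum about the shared axis is conserved.
Moments of inertia: I_A = (61.8)(0.174)² = 1.871 kg·m²; I_B = (11.2)(0.295)² = 0.9747 kg·m².
Taking A's sense as positive: L = (1.871)(1380) + (0.9747)(2170) = 4697 kg·m²·rpm.
Combined I = 1.871 + 0.9747 = 2.846 kg·m².
ω_f = L / I = 4697 / 2.846 = 1651 rpm.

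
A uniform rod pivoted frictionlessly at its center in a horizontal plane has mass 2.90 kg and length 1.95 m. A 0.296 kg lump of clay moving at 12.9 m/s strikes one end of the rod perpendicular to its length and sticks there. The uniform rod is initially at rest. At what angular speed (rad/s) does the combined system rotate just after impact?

|ω_f| ≈ 3.10 rad/s

The axle reaction passes through the pivot and exerts no torque about it; angular momentum about the pivot is conserved through the impact.
I_p = (1/12)(2.90)(1.95)² = 0.9189 kg·m². Taking the sense of the lump of clay's angular momentum as positive, L_{lump} = m v R = (0.296)(12.9)(1.95/2) = 3.723 kg·m²/s.
L_i = 0 + 3.723 = 3.723 kg·m²/s.
After sticking, I_f = I_p + m R² = 0.9189 + (0.296)(1.95/2)² = 1.200 kg·m².
ω_f = L_i / I_f = 3.723 / 1.200 = 3.102 rad/s.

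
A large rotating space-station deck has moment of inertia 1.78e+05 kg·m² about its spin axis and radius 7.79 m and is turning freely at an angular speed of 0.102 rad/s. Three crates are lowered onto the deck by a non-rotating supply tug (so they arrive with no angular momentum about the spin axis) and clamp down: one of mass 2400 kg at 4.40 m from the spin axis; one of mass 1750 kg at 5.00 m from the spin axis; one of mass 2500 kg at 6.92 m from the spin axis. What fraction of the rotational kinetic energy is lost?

The added mass arrives with no angular momentum about the spin axis, and any external torque about the spin axis is negligible, so the system's angular momentum is conserved.
Added inertia Σmr² = (2400)(4.40)² + (1750)(5.00)² + (2500)(6.92)² = 2.099e+05 kg·m²; I_f = 1.780e+05 + 2.099e+05 = 3.879e+05 kg·m².
ω_f = I_p ω_i / I_f = (1.780e+05)(0.102) / 3.879e+05 = 0.04680 rad/s.
KE_i = ½(1.780e+05)(0.1020 rad/s)² = 926.0 J; KE_f = ½(3.879e+05)(0.04680)² = 424.9 J.
Fraction lost = 0.5412.

fraction ≈ 0.541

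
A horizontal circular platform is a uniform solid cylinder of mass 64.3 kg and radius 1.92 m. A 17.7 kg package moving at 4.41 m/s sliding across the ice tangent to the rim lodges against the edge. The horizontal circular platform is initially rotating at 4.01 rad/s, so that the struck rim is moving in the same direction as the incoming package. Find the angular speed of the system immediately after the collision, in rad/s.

The axle reaction passes through the central axle and exerts no torque about it; angular momentum about the central axle is conserved through the impact.
I_p = ½(64.3)(1.92)² = 118.5 kg·m². Taking the sense of the package's angular momentum as positive, L_{package} = m v R = (17.7)(4.41)(1.92) = 149.9 kg·m²/s.
L_i = +I_p ω_p + m v R = +(118.5)(4.01) + 149.9 = 625.1 kg·m²/s.
After sticking, I_f = I_p + m R² = 118.5 + (17.7)(1.92)² = 183.8 kg·m².
ω_f = L_i / I_f = 625.1 / 183.8 = 3.402 rad/s.

|ω_f| ≈ 3.40 rad/s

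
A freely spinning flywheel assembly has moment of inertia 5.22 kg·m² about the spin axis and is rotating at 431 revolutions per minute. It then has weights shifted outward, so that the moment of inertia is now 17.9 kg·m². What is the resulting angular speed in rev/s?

With no external torque about the axis, L is conserved: I₁ω₁ = I₂ω₂.
ω₂ = I₁ω₁ / I₂ = (5.220)(431 rpm) / (17.90) = 125.7 rpm = 2.095 rev/s.

ω₂ ≈ 2.09 rev/s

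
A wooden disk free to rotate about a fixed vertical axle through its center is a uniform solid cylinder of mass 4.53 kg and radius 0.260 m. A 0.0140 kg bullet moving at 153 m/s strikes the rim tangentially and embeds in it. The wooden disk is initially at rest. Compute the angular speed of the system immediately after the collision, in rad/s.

|ω_f| ≈ 3.61 rad/s

The axle reaction passes through the axle and exerts no torque about it; angular momentum about the axle is conserved through the impact.
I_p = ½(4.53)(0.260)² = 0.1531 kg·m². Taking the sense of the bullet's angular momentum as positive, L_{bullet} = m v R = (0.0140)(153)(0.260) = 0.5569 kg·m²/s.
L_i = 0 + 0.5569 = 0.5569 kg·m²/s.
After sticking, I_f = I_p + m R² = 0.1531 + (0.0140)(0.260)² = 0.1541 kg·m².
ω_f = L_i / I_f = 0.5569 / 0.1541 = 3.615 rad/s.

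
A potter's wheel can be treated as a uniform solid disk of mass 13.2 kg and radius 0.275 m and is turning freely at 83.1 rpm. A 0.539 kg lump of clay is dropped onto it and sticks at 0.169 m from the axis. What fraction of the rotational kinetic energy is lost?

fraction ≈ 0.0299

No external torque acts about the axis; L_before = L_after.
I_p = ½(13.2)(0.275)² = 0.4991 kg·m².
Added inertia Σmr² = (0.539)(0.169)² = 0.01539 kg·m²; I_f = 0.4991 + 0.01539 = 0.5145 kg·m².
ω_f = I_p ω_i / I_f = (0.4991)(83.1) / 0.5145 = 80.61 rpm.
KE_i = ½(0.4991)(8.702 rad/s)² = 18.90 J; KE_f = ½(0.5145)(8.442)² = 18.33 J.
Fraction lost = 0.02992.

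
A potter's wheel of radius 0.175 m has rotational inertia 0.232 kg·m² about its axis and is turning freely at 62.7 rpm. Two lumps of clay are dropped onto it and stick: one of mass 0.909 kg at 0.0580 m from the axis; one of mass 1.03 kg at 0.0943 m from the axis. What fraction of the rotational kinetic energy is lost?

fraction ≈ 0.0500

The added mass arrives with no angular momentum about the axis, and any external torque about the axis is negligible, so the system's angular momentum is conserved.
Added inertia Σmr² = (0.909)(0.0580)² + (1.03)(0.0943)² = 0.01222 kg·m²; I_f = 0.2320 + 0.01222 = 0.2442 kg·m².
ω_f = I_p ω_i / I_f = (0.2320)(62.7) / 0.2442 = 59.56 rpm.
KE_i = ½(0.2320)(6.566 rad/s)² = 5.001 J; KE_f = ½(0.2442)(6.237)² = 4.751 J.
Fraction lost = 0.05003.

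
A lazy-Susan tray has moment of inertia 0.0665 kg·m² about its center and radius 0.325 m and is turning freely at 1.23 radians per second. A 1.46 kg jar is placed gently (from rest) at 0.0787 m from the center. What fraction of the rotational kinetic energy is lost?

The added mass arrives with no angular momentum about the center, and any external torque about the center is negligible, so the system's angular momentum is conserved.
Added inertia Σmr² = (1.46)(0.0787)² = 0.009043 kg·m²; I_f = 0.06650 + 0.009043 = 0.07554 kg·m².
ω_f = I_p ω_i / I_f = (0.06650)(1.23) / 0.07554 = 1.083 rad/s.
KE_i = ½(0.06650)(1.230 rad/s)² = 0.05030 J; KE_f = ½(0.07554)(1.083)² = 0.04428 J.
Fraction lost = 0.1197.

fraction ≈ 0.120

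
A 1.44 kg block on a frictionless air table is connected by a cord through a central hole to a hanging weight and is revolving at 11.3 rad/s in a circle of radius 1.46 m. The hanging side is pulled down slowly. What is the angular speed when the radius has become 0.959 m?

ω₂ ≈ 26.2 rad/s

No torque about the axis ⇒ m r₁² ω₁ = m r₂² ω₂.
ω₂ = ω₁ (r₁/r₂)² = (11.3)(1.46/0.959)² = 26.19 rad/s.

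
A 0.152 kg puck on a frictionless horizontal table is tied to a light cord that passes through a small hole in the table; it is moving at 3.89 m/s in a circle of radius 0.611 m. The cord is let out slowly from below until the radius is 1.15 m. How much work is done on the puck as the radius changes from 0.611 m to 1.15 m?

W ≈ -0.825 J

The only horizontal force on the mass is along the cord (radial), so it exerts no torque about the hole and angular momentum m v r is conserved.
v₂ = v₁ r₁ / r₂ = (3.89)(0.611) / (1.15) = 2.067 m/s.
W = ΔKE = ½m(v₂² − v₁²) = -0.8254 J.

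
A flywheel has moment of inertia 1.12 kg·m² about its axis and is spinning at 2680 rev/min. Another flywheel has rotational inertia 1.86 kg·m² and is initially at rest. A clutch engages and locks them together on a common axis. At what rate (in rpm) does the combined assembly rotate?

|ω_f| ≈ 1010 rpm

The coupling torques are internal; angular momentum about the shared axis is conserved.
Taking A's sense as positive: L = (1.120)(2680) = 3002 kg·m²·rpm.
Combined I = 1.120 + 1.860 = 2.980 kg·m².
ω_f = L / I = 3002 / 2.980 = 1007 rpm.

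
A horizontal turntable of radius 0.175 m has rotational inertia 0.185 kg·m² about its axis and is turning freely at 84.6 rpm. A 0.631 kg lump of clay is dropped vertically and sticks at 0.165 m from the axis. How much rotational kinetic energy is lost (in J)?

The added mass arrives with no angular momentum about the axis, and any external torque about the axis is negligible, so the system's angular momentum is conserved.
Added inertia Σmr² = (0.631)(0.165)² = 0.01718 kg·m²; I_f = 0.1850 + 0.01718 = 0.2022 kg·m².
ω_f = I_p ω_i / I_f = (0.1850)(84.6) / 0.2022 = 77.41 rpm.
KE_i = ½(0.1850)(8.859 rad/s)² = 7.260 J; KE_f = ½(0.2022)(8.107)² = 6.643 J.

energy lost ≈ 0.617 J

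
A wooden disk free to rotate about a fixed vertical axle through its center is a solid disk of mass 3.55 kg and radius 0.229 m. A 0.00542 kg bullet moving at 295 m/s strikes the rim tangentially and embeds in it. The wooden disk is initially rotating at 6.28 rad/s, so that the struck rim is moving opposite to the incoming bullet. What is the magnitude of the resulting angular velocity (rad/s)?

|ω_f| ≈ 2.34 rad/s

The axle reaction passes through the axle and exerts no torque about it; angular momentum about the axle is conserved through the impact.
I_p = ½(3.55)(0.229)² = 0.09308 kg·m². Taking the sense of the bullet's angular momentum as positive, L_{bullet} = m v R = (0.00542)(295)(0.229) = 0.3661 kg·m²/s.
L_i = −I_p ω_p + m v R = −(0.09308)(6.28) + 0.3661 = -0.2184 kg·m²/s.
After sticking, I_f = I_p + m R² = 0.09308 + (0.00542)(0.229)² = 0.09337 kg·m².
ω_f = L_i / I_f = -0.2184 / 0.09337 = -2.339 rad/s.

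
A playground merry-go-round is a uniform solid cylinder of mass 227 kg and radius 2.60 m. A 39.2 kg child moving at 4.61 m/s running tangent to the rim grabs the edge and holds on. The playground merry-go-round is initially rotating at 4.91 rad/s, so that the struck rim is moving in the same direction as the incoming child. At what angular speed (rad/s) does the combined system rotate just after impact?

|ω_f| ≈ 4.10 rad/s

About the axle the impulsive forces during the collision are internal, so angular momentum about that axis is conserved.
I_p = ½(227)(2.60)² = 767.3 kg·m². Taking the sense of the child's angular momentum as positive, L_{child} = m v R = (39.2)(4.61)(2.60) = 469.9 kg·m²/s.
L_i = +I_p ω_p + m v R = +(767.3)(4.91) + 469.9 = 4237 kg·m²/s.
After sticking, I_f = I_p + m R² = 767.3 + (39.2)(2.60)² = 1032 kg·m².
ω_f = L_i / I_f = 4237 / 1032 = 4.105 rad/s.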